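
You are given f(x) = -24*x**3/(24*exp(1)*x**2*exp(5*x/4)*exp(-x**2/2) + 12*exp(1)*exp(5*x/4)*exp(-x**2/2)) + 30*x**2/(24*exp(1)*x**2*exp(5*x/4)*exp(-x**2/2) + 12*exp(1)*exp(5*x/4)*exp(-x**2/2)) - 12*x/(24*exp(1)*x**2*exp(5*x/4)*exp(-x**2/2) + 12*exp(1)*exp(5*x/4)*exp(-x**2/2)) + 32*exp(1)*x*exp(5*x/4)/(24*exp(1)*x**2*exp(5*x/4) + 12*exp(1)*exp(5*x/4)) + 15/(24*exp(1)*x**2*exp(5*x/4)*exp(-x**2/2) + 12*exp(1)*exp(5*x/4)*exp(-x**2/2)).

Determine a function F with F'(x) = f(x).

The integrand splits into summands that can be handled one at a time.
Check: d/dx[2*log(4*x**2 + 2)/3 - exp(-1)*exp(-5*x/4)*exp(x**2/2)] = (-24*x**3*exp(x**2/2) + 30*x**2*exp(x**2/2) + 32*exp(1)*x*exp(5*x/4) - 12*x*exp(x**2/2) + 15*exp(x**2/2))/(24*exp(1)*x**2*exp(5*x/4) + 12*exp(1)*exp(5*x/4)), which equals f(x).

An antiderivative is F(x) = 2*log(4*x**2 + 2)/3 - exp(-1)*exp(-5*x/4)*exp(x**2/2).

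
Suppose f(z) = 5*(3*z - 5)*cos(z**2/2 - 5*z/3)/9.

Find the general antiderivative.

F(z) = 5*sin(z**2/2 - 5*z/3)/3 + C

f matches the chain-rule pattern g'(h)*h' with inner function h(z) = z**2/2 - 5*z/3; substituting u = h(z) collapses the integral.
Check: d/dz[5*sin(z**2/2 - 5*z/3)/3] = 5*z*cos(z**2/2 - 5*z/3)/3 - 25*cos(z**2/2 - 5*z/3)/9, which equals f(z).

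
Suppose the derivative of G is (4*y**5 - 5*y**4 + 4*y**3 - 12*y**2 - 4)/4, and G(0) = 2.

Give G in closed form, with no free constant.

G(y) = (2*y**6 - 3*y**5 + 3*y**4 - 12*y**3 - 12*y + 24)/12

Any candidate G(y) must reproduce the stated G'(y) exactly.
A general antiderivative is y**6/6 - y**5/4 + y**4/4 - y**3 - y + C.
The condition gives C = 2 - (0) = 2.
So G(y) = (2*y**6 - 3*y**5 + 3*y**4 - 12*y**3 - 12*y + 24)/12.
Check: d/dy[(2*y**6 - 3*y**5 + 3*y**4 - 12*y**3 - 12*y + 24)/12] = y**5 - 5*y**4/4 + y**3 - 3*y**2 - 1, which equals G'(y).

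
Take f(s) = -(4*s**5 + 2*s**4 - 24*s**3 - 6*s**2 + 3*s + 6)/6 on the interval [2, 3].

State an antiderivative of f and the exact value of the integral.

Whatever form F(s) takes, F'(s) = f(s) is non-negotiable.
F(s) = -s**6/9 - s**5/15 + s**4 + s**3/3 - s**2/4 - s is an antiderivative of f.
Check: d/ds[-s**6/9 - s**5/15 + s**4 + s**3/3 - s**2/4 - s] = -2*s**5/3 - s**4/3 + 4*s**3 + s**2 - s/2 - 1, which equals f(s).
F(3) = -249/20; F(2) = 289/45.
Integral = F(3) - F(2) = -3397/180.

Antiderivative: F(s) = -s**6/9 - s**5/15 + s**4 + s**3/3 - s**2/4 - s; value = -3397/180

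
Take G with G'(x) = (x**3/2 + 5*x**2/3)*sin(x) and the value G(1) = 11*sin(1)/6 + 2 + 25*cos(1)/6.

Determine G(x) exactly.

G(x) = -x**3*cos(x)/2 + 3*x**2*sin(x)/2 - 5*x**2*cos(x)/3 + 10*x*sin(x)/3 + 3*x*cos(x) - 3*sin(x) + 10*cos(x)/3 + 2

Whatever form G(x) takes, its d/dx must return the stated G'(x).
A general antiderivative is -x**3*cos(x)/2 + 3*x**2*sin(x)/2 - 5*x**2*cos(x)/3 + 10*x*sin(x)/3 + 3*x*cos(x) - 3*sin(x) + 10*cos(x)/3 + C.
The condition gives C = 11*sin(1)/6 + 2 + 25*cos(1)/6 - (11*sin(1)/6 + 25*cos(1)/6) = 2.
So G(x) = -x**3*cos(x)/2 + 3*x**2*sin(x)/2 - 5*x**2*cos(x)/3 + 10*x*sin(x)/3 + 3*x*cos(x) - 3*sin(x) + 10*cos(x)/3 + 2.
Check: d/dx[-x**3*cos(x)/2 + 3*x**2*sin(x)/2 - 5*x**2*cos(x)/3 + 10*x*sin(x)/3 + 3*x*cos(x) - 3*sin(x) + 10*cos(x)/3 + 2] = x**3*sin(x)/2 + 5*x**2*sin(x)/3, which equals G'(x).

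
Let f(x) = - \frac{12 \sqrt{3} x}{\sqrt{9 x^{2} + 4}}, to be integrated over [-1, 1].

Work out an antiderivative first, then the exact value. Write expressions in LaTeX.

The substitution u = 3 x^{2} + \frac{4}{3} works: f is exactly (dF/du)*(du/dx) for that inner function.
F(x) = - \frac{4 \sqrt{3} \sqrt{9 x^{2} + 4}}{3} is an antiderivative of f.
Check: d/dx[- \frac{4 \sqrt{3} \sqrt{9 x^{2} + 4}}{3}] = - \frac{12 \sqrt{3} x}{\sqrt{9 x^{2} + 4}} = f(x).
F(1) = - \frac{4 \sqrt{39}}{3}; F(-1) = - \frac{4 \sqrt{39}}{3}.
Integral = F(1) - F(-1) = 0.

Antiderivative: F(x) = - \frac{4 \sqrt{3} \sqrt{9 x^{2} + 4}}{3}; value = 0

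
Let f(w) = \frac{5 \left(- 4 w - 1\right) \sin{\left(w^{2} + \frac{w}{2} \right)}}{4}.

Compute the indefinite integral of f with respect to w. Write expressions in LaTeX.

f matches the chain-rule pattern g'(h)*h' with inner function h(w) = w^{2} + \frac{w}{2}; substituting u = h(w) collapses the integral.
Check: d/dw[\frac{5 \cos{\left(w^{2} + \frac{w}{2} \right)}}{2}] = - 5 w \sin{\left(w^{2} + \frac{w}{2} \right)} - \frac{5 \sin{\left(w^{2} + \frac{w}{2} \right)}}{4}, which equals f(w).

F(w) = \frac{5 \cos{\left(w^{2} + \frac{w}{2} \right)}}{2} + C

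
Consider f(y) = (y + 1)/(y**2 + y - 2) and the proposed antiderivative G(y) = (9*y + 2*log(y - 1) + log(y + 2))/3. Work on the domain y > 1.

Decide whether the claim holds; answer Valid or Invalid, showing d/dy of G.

Invalid: d/dy[G] - f = 3, which is not 0.

d/dy[G] = (3*y**2 + 4*y - 5)/(y**2 + y - 2)
d/dy[G] - f(y) = 3 != 0.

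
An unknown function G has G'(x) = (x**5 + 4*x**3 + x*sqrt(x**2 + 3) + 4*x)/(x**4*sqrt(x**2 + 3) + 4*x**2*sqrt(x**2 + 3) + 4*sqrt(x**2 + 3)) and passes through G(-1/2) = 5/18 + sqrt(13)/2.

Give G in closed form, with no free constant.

G(x) = (x**2 + 2*(x**2 + 2)*sqrt(x**2 + 3) + 1)/(2*(x**2 + 2))

A candidate passes only if d/dx[G] lands on the given G'(x) exactly.
A general antiderivative is sqrt(x**2 + 3) - 1/(2*(x**2 + 2)) + C.
The condition gives C = 5/18 + sqrt(13)/2 - (-2/9 + sqrt(13)/2) = 1/2.
So G(x) = (x**2 + 2*(x**2 + 2)*sqrt(x**2 + 3) + 1)/(2*(x**2 + 2)).
Check: d/dx[(x**2 + 2*(x**2 + 2)*sqrt(x**2 + 3) + 1)/(2*(x**2 + 2))] = (x**5 + 4*x**3 + x*sqrt(x**2 + 3) + 4*x)/(x**4*sqrt(x**2 + 3) + 4*x**2*sqrt(x**2 + 3) + 4*sqrt(x**2 + 3)) = G'(x).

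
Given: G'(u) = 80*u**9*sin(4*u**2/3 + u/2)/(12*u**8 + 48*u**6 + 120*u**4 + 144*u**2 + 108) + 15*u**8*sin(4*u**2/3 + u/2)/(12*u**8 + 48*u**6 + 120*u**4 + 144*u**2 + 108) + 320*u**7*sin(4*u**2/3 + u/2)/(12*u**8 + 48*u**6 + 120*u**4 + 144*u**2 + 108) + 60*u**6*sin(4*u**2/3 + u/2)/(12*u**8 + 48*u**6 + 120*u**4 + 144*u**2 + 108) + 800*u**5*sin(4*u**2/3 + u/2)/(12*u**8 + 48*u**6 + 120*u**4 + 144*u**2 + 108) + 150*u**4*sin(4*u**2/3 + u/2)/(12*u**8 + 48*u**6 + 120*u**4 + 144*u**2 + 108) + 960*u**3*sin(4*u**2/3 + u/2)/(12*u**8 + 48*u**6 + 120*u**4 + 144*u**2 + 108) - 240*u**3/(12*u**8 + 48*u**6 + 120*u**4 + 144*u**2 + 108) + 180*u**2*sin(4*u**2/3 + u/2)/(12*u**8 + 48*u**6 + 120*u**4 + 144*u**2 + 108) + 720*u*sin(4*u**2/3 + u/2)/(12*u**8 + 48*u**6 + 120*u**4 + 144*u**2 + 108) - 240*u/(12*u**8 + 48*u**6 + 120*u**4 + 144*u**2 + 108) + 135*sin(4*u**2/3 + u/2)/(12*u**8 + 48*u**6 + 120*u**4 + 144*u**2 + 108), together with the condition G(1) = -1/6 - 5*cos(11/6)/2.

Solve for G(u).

The integrand splits into summands that can be handled one at a time.
A general antiderivative is -5*cos(4*u**2/3 + u/2)/2 + 5/(u**4 + 2*u**2 + 3) + C.
The condition gives C = -1/6 - 5*cos(11/6)/2 - (5/6 - 5*cos(11/6)/2) = -1.
So G(u) = -5*cos(4*u**2/3 + u/2)/2 - 1 + 5/(u**4 + 2*u**2 + 3).
Check: d/du[-5*cos(4*u**2/3 + u/2)/2 - 1 + 5/(u**4 + 2*u**2 + 3)] = (80*u**9*sin(4*u**2/3 + u/2) + 15*u**8*sin(4*u**2/3 + u/2) + 320*u**7*sin(4*u**2/3 + u/2) + 60*u**6*sin(4*u**2/3 + u/2) + 800*u**5*sin(4*u**2/3 + u/2) + 150*u**4*sin(4*u**2/3 + u/2) + 960*u**3*sin(4*u**2/3 + u/2) - 240*u**3 + 180*u**2*sin(4*u**2/3 + u/2) + 720*u*sin(4*u**2/3 + u/2) - 240*u + 135*sin(4*u**2/3 + u/2))/(12*u**8 + 48*u**6 + 120*u**4 + 144*u**2 + 108), which equals G'(u).

G(u) = -5*cos(4*u**2/3 + u/2)/2 - 1 + 5/(u**4 + 2*u**2 + 3)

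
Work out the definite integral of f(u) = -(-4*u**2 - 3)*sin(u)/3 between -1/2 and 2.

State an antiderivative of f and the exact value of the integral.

A first test for any F(u): its u-derivative must equal f(u) identically.
F(u) = -4*u**2*cos(u)/3 + 8*u*sin(u)/3 + 5*cos(u)/3 is an antiderivative of f.
Check: d/du[-4*u**2*cos(u)/3 + 8*u*sin(u)/3 + 5*cos(u)/3] = 4*u**2*sin(u)/3 + sin(u), which equals f(u).
F(2) = -11*cos(2)/3 + 16*sin(2)/3; F(-1/2) = 4*sin(1/2)/3 + 4*cos(1/2)/3.
Integral = F(2) - F(-1/2) = -4*cos(1/2)/3 - 4*sin(1/2)/3 - 11*cos(2)/3 + 16*sin(2)/3.

Antiderivative: F(u) = -4*u**2*cos(u)/3 + 8*u*sin(u)/3 + 5*cos(u)/3; value = -4*cos(1/2)/3 - 4*sin(1/2)/3 - 11*cos(2)/3 + 16*sin(2)/3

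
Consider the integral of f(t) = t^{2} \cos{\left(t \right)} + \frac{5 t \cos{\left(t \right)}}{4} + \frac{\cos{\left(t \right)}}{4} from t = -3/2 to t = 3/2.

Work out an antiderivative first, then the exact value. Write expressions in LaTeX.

Antiderivative: F(t) = \frac{4 t^{2} \sin{\left(t \right)} + 5 t \sin{\left(t \right)} + 8 t \cos{\left(t \right)} - 7 \sin{\left(t \right)} + 5 \cos{\left(t \right)}}{4}; value = 6 \cos{\left(\frac{3}{2} \right)} + \sin{\left(\frac{3}{2} \right)}

Integrate term by term and add the pieces.
F(t) = \frac{4 t^{2} \sin{\left(t \right)} + 5 t \sin{\left(t \right)} + 8 t \cos{\left(t \right)} - 7 \sin{\left(t \right)} + 5 \cos{\left(t \right)}}{4} is an antiderivative of f.
Check: d/dt[\frac{4 t^{2} \sin{\left(t \right)} + 5 t \sin{\left(t \right)} + 8 t \cos{\left(t \right)} - 7 \sin{\left(t \right)} + 5 \cos{\left(t \right)}}{4}] = t^{2} \cos{\left(t \right)} + \frac{5 t \cos{\left(t \right)}}{4} + \frac{\cos{\left(t \right)}}{4} = f(t).
F(3/2) = \frac{17 \cos{\left(\frac{3}{2} \right)}}{4} + \frac{19 \sin{\left(\frac{3}{2} \right)}}{8}; F(-3/2) = - \frac{7 \cos{\left(\frac{3}{2} \right)}}{4} + \frac{11 \sin{\left(\frac{3}{2} \right)}}{8}.
Integral = F(3/2) - F(-3/2) = 6 \cos{\left(\frac{3}{2} \right)} + \sin{\left(\frac{3}{2} \right)}.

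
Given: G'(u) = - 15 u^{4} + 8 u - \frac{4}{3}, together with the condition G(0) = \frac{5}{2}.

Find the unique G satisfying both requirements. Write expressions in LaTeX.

G(u) = - 3 u^{5} + 4 u^{2} - \frac{4 u}{3} + \frac{5}{2}

Integrate term by term and add the pieces.
A general antiderivative is - 3 u^{5} + 4 u^{2} - \frac{4 u}{3} + 2 + C.
The condition gives C = \frac{5}{2} - (2) = \frac{1}{2}.
So G(u) = - 3 u^{5} + 4 u^{2} - \frac{4 u}{3} + \frac{5}{2}.
Check: d/du[- 3 u^{5} + 4 u^{2} - \frac{4 u}{3} + \frac{5}{2}] = - 15 u^{4} + 8 u - \frac{4}{3} = G'(u).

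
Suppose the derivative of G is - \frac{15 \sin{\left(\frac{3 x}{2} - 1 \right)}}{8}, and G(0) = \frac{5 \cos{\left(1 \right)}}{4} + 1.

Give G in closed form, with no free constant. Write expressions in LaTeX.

Recover the given G'(x) by differentiating a candidate G(x); any mismatch rules it out.
A general antiderivative is \frac{5 \cos{\left(\frac{3 x}{2} - 1 \right)}}{4} + C.
The condition gives C = \frac{5 \cos{\left(1 \right)}}{4} + 1 - (\frac{5 \cos{\left(1 \right)}}{4}) = 1.
So G(x) = \frac{5 \cos{\left(\frac{3 x}{2} - 1 \right)} + 4}{4}.
Check: d/dx[\frac{5 \cos{\left(\frac{3 x}{2} - 1 \right)} + 4}{4}] = - \frac{15 \sin{\left(\frac{3 x}{2} - 1 \right)}}{8} = G'(x).

G(x) = \frac{5 \cos{\left(\frac{3 x}{2} - 1 \right)} + 4}{4}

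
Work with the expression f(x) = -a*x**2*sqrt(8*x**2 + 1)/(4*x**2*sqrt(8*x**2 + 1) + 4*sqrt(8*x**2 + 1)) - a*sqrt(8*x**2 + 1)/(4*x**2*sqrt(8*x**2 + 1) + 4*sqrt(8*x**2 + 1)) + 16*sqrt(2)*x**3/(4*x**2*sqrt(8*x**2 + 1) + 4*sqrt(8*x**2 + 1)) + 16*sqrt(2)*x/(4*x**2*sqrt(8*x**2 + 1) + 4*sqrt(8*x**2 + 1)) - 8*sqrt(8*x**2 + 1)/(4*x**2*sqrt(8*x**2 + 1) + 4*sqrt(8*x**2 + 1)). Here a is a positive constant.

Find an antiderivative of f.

Integrate term by term and add the pieces.
Check: d/dx[(-a*x + 2*sqrt(2)*sqrt(8*x**2 + 1) - 8*atan(x))/4] = (-a*x**2*sqrt(8*x**2 + 1) - a*sqrt(8*x**2 + 1) + 16*sqrt(2)*x**3 + 16*sqrt(2)*x - 8*sqrt(8*x**2 + 1))/(4*x**2*sqrt(8*x**2 + 1) + 4*sqrt(8*x**2 + 1)), which equals f(x).

An antiderivative is F(x) = (-a*x + 2*sqrt(2)*sqrt(8*x**2 + 1) - 8*atan(x))/4.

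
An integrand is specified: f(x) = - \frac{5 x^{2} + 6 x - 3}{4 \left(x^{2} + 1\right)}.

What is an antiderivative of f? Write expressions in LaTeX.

An antiderivative is F(x) = - \frac{5 x}{4} - \frac{3 \log{\left(x^{2} + 1 \right)}}{4} + 2 \operatorname{atan}{\left(x \right)}.

Differentiate the proposed F(x) back; it has to land on f(x) exactly.
Check: d/dx[- \frac{5 x}{4} - \frac{3 \log{\left(x^{2} + 1 \right)}}{4} + 2 \operatorname{atan}{\left(x \right)}] = \frac{- 5 x^{2} - 6 x + 3}{4 x^{2} + 4}, which equals f(x).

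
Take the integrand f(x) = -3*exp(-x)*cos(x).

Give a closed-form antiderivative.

An antiderivative is F(x) = (-3*sin(x) + 3*cos(x))*exp(-x)/2.

Since d/dx undoes antidifferentiation here, F'(x) = f(x) is required of F(x).
Check: d/dx[(-3*sin(x) + 3*cos(x))*exp(-x)/2] = -3*exp(-x)*cos(x) = f(x).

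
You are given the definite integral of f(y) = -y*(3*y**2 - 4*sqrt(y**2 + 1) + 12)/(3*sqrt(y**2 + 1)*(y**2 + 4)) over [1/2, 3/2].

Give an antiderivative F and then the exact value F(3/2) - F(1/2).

Antiderivative: F(y) = -sqrt(y**2 + 1) + 2*log(y**2 + 4)/3; value = -sqrt(13)/2 - 2*log(17/4)/3 + sqrt(5)/2 + 2*log(25/4)/3

Recover f(y) by differentiating a candidate F(y); any mismatch rules it out.
F(y) = -sqrt(y**2 + 1) + 2*log(y**2 + 4)/3 is an antiderivative of f.
Check: d/dy[-sqrt(y**2 + 1) + 2*log(y**2 + 4)/3] = (-3*y**3 + 4*y*sqrt(y**2 + 1) - 12*y)/(3*y**2*sqrt(y**2 + 1) + 12*sqrt(y**2 + 1)), which equals f(y).
F(3/2) = -sqrt(13)/2 + 2*log(25/4)/3; F(1/2) = -sqrt(5)/2 + 2*log(17/4)/3.
Integral = F(3/2) - F(1/2) = -sqrt(13)/2 - 2*log(17/4)/3 + sqrt(5)/2 + 2*log(25/4)/3.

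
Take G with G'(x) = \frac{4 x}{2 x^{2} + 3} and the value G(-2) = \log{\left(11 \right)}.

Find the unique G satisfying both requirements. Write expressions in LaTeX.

The substitution u = 2 x^{2} + 3 works: G'(x) is exactly (dG/du)*(du/dx) for that inner function.
A general antiderivative is \log{\left(2 x^{2} + 3 \right)} + C.
The condition gives C = \log{\left(11 \right)} - (\log{\left(11 \right)}) = 0.
So G(x) = \log{\left(2 x^{2} + 3 \right)}.
Check: d/dx[\log{\left(2 x^{2} + 3 \right)}] = \frac{4 x}{2 x^{2} + 3} = G'(x).

G(x) = \log{\left(2 x^{2} + 3 \right)}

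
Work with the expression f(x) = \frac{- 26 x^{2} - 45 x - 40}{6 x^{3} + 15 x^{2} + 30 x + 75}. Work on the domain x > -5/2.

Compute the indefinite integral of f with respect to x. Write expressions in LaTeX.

F(x) = - \frac{8 \log{\left(2 x + 5 \right)} + 9 \log{\left(\frac{x^{2}}{2} + \frac{5}{2} \right)}}{6} + C

Check any antiderivative F(x) by computing F'(x) and comparing it with f(x).
Check: d/dx[- \frac{8 \log{\left(2 x + 5 \right)} + 9 \log{\left(\frac{x^{2}}{2} + \frac{5}{2} \right)}}{6}] = \frac{- 26 x^{2} - 45 x - 40}{6 x^{3} + 15 x^{2} + 30 x + 75} = f(x).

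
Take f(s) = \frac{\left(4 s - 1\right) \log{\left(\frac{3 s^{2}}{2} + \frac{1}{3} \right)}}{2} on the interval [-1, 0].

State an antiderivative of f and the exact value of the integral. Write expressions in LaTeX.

Whatever form F(s) takes, F'(s) = f(s) is non-negotiable.
F(s) = \frac{- 18 s^{2} + 9 s \left(2 s - 1\right) \log{\left(\frac{3 s^{2}}{2} + \frac{1}{3} \right)} + 18 s + 4 \log{\left(s^{2} + \frac{2}{9} \right)} - 6 \sqrt{2} \operatorname{atan}{\left(\frac{3 \sqrt{2} s}{2} \right)}}{18} is an antiderivative of f.
Check: d/ds[\frac{- 18 s^{2} + 9 s \left(2 s - 1\right) \log{\left(\frac{3 s^{2}}{2} + \frac{1}{3} \right)} + 18 s + 4 \log{\left(s^{2} + \frac{2}{9} \right)} - 6 \sqrt{2} \operatorname{atan}{\left(\frac{3 \sqrt{2} s}{2} \right)}}{18}] = 2 s \log{\left(9 s^{2} + 2 \right)} - 2 s \log{\left(6 \right)} - \frac{\log{\left(9 s^{2} + 2 \right)}}{2} + \frac{\log{\left(6 \right)}}{2}, which equals f(s).
F(0) = \frac{2 \log{\left(\frac{2}{9} \right)}}{9}; F(-1) = -2 + \frac{2 \log{\left(\frac{11}{9} \right)}}{9} + \frac{\sqrt{2} \operatorname{atan}{\left(\frac{3 \sqrt{2}}{2} \right)}}{3} + \frac{3 \log{\left(\frac{11}{6} \right)}}{2}.
Integral = F(0) - F(-1) = - \frac{3 \log{\left(\frac{11}{6} \right)}}{2} - \frac{\sqrt{2} \operatorname{atan}{\left(\frac{3 \sqrt{2}}{2} \right)}}{3} + \frac{2 \log{\left(\frac{2}{9} \right)}}{9} - \frac{2 \log{\left(\frac{11}{9} \right)}}{9} + 2.

Antiderivative: F(s) = \frac{- 18 s^{2} + 9 s \left(2 s - 1\right) \log{\left(\frac{3 s^{2}}{2} + \frac{1}{3} \right)} + 18 s + 4 \log{\left(s^{2} + \frac{2}{9} \right)} - 6 \sqrt{2} \operatorname{atan}{\left(\frac{3 \sqrt{2} s}{2} \right)}}{18}; value = - \frac{3 \log{\left(\frac{11}{6} \right)}}{2} - \frac{\sqrt{2} \operatorname{atan}{\left(\frac{3 \sqrt{2}}{2} \right)}}{3} + \frac{2 \log{\left(\frac{2}{9} \right)}}{9} - \frac{2 \log{\left(\frac{11}{9} \right)}}{9} + 2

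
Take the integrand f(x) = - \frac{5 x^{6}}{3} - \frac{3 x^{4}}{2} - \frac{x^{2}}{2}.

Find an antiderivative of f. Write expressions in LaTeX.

Integrate term by term and add the pieces.
Check: d/dx[\frac{x^{3} \left(- 50 x^{4} - 63 x^{2} - 35\right)}{210}] = - \frac{5 x^{6}}{3} - \frac{3 x^{4}}{2} - \frac{x^{2}}{2} = f(x).

An antiderivative is F(x) = \frac{x^{3} \left(- 50 x^{4} - 63 x^{2} - 35\right)}{210}.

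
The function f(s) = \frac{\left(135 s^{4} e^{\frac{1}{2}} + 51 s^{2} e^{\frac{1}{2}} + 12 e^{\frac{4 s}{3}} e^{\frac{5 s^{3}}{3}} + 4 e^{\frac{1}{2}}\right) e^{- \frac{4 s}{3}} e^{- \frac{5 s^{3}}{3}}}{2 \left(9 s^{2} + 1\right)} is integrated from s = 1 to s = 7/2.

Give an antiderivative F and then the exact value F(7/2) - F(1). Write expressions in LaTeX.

Since d/ds undoes antidifferentiation here, F'(s) = f(s) is required of F(s).
F(s) = - \frac{3 e^{- \frac{5 s^{3}}{3} - \frac{4 s}{3} + \frac{1}{2}}}{2} + 2 \operatorname{atan}{\left(3 s \right)} is an antiderivative of f.
Check: d/ds[- \frac{3 e^{- \frac{5 s^{3}}{3} - \frac{4 s}{3} + \frac{1}{2}}}{2} + 2 \operatorname{atan}{\left(3 s \right)}] = \frac{135 s^{4} + 51 s^{2} + \frac{12 e^{\frac{4 s}{3}} e^{\frac{5 s^{3}}{3}}}{e^{\frac{1}{2}}} + 4}{\frac{18 s^{2} e^{\frac{4 s}{3}} e^{\frac{5 s^{3}}{3}}}{e^{\frac{1}{2}}} + \frac{2 e^{\frac{4 s}{3}} e^{\frac{5 s^{3}}{3}}}{e^{\frac{1}{2}}}}, which equals f(s).
F(7/2) = - \frac{3}{2 e^{\frac{605}{8}}} + 2 \operatorname{atan}{\left(\frac{21}{2} \right)}; F(1) = - \frac{3}{2 e^{\frac{5}{2}}} + 2 \operatorname{atan}{\left(3 \right)}.
Integral = F(7/2) - F(1) = - 2 \operatorname{atan}{\left(3 \right)} - \frac{3}{2 e^{\frac{605}{8}}} + \frac{3}{2 e^{\frac{5}{2}}} + 2 \operatorname{atan}{\left(\frac{21}{2} \right)}.

Antiderivative: F(s) = - \frac{3 e^{- \frac{5 s^{3}}{3} - \frac{4 s}{3} + \frac{1}{2}}}{2} + 2 \operatorname{atan}{\left(3 s \right)}; value = - 2 \operatorname{atan}{\left(3 \right)} - \frac{3}{2 e^{\frac{605}{8}}} + \frac{3}{2 e^{\frac{5}{2}}} + 2 \operatorname{atan}{\left(\frac{21}{2} \right)}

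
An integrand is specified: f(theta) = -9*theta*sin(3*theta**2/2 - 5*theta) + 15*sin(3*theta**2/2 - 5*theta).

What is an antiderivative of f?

An antiderivative is F(theta) = 3*cos(3*theta**2/2 - 5*theta).

f matches the chain-rule pattern g'(h)*h' with inner function h(theta) = 3*theta**2/2 - 5*theta; substituting u = h(theta) collapses the integral.
Check: d/dtheta[3*cos(3*theta**2/2 - 5*theta)] = -9*theta*sin(3*theta**2/2 - 5*theta) + 15*sin(3*theta**2/2 - 5*theta) = f(theta).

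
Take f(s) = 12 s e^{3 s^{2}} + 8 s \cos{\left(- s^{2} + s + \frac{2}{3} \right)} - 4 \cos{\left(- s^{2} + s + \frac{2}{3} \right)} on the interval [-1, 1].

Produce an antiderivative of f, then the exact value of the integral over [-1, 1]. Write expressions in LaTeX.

Integrate term by term and add the pieces.
F(s) = 2 e^{3 s^{2}} - 4 \sin{\left(- s^{2} + s + \frac{2}{3} \right)} is an antiderivative of f.
Check: d/ds[2 e^{3 s^{2}} - 4 \sin{\left(- s^{2} + s + \frac{2}{3} \right)}] = 12 s e^{3 s^{2}} + 8 s \cos{\left(- s^{2} + s + \frac{2}{3} \right)} - 4 \cos{\left(- s^{2} + s + \frac{2}{3} \right)} = f(s).
F(1) = - 4 \sin{\left(\frac{2}{3} \right)} + 2 e^{3}; F(-1) = 4 \sin{\left(\frac{4}{3} \right)} + 2 e^{3}.
Integral = F(1) - F(-1) = - 4 \sin{\left(\frac{4}{3} \right)} - 4 \sin{\left(\frac{2}{3} \right)}.

Antiderivative: F(s) = 2 e^{3 s^{2}} - 4 \sin{\left(- s^{2} + s + \frac{2}{3} \right)}; value = - 4 \sin{\left(\frac{4}{3} \right)} - 4 \sin{\left(\frac{2}{3} \right)}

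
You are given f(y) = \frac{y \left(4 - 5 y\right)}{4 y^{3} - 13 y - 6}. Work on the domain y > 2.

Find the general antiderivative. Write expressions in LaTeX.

Factor the denominator (\left(y - 2\right) \left(2 y + 1\right) \left(2 y + 3\right)) and decompose: f = - \frac{69}{28 \left(2 y + 3\right)} + \frac{13}{20 \left(2 y + 1\right)} - \frac{12}{35 \left(y - 2\right)}; each piece integrates to a log, atan, or power term.
Check: d/dy[- \frac{12 \log{\left(y - 2 \right)}}{35} + \frac{13 \log{\left(y + \frac{1}{2} \right)}}{40} - \frac{69 \log{\left(y + \frac{3}{2} \right)}}{56}] = \frac{- 5 y^{2} + 4 y}{4 y^{3} - 13 y - 6}, which equals f(y).

F(y) = - \frac{12 \log{\left(y - 2 \right)}}{35} + \frac{13 \log{\left(y + \frac{1}{2} \right)}}{40} - \frac{69 \log{\left(y + \frac{3}{2} \right)}}{56} + C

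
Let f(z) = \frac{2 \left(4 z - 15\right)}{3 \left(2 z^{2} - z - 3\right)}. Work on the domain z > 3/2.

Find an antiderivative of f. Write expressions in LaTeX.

The denominator factors as 3 \left(z + 1\right) \left(2 z - 3\right); partial fractions split f into directly integrable pieces: - \frac{12}{5 \left(2 z - 3\right)} + \frac{38}{15 \left(z + 1\right)}.
Check: d/dz[- \frac{6 \log{\left(z - \frac{3}{2} \right)}}{5} + \frac{38 \log{\left(z + 1 \right)}}{15}] = \frac{8 z - 30}{6 z^{2} - 3 z - 9}, which equals f(z).

An antiderivative is F(z) = - \frac{6 \log{\left(z - \frac{3}{2} \right)}}{5} + \frac{38 \log{\left(z + 1 \right)}}{15}.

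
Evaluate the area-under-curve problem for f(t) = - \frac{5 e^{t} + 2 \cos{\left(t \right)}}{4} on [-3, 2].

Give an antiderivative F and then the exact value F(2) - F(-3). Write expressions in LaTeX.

Antiderivative: F(t) = \frac{- 5 e^{t} - 2 \sin{\left(t \right)}}{4}; value = - \frac{5 e^{2}}{4} - \frac{\sin{\left(2 \right)}}{2} - \frac{\sin{\left(3 \right)}}{2} + \frac{5}{4 e^{3}}

Differentiate the proposed F(t) back; it has to land on f(t) exactly.
F(t) = \frac{- 5 e^{t} - 2 \sin{\left(t \right)}}{4} is an antiderivative of f.
Check: d/dt[\frac{- 5 e^{t} - 2 \sin{\left(t \right)}}{4}] = - \frac{5 e^{t}}{4} - \frac{\cos{\left(t \right)}}{2}, which equals f(t).
F(2) = - \frac{5 e^{2}}{4} - \frac{\sin{\left(2 \right)}}{2}; F(-3) = - \frac{5}{4 e^{3}} + \frac{\sin{\left(3 \right)}}{2}.
Integral = F(2) - F(-3) = - \frac{5 e^{2}}{4} - \frac{\sin{\left(2 \right)}}{2} - \frac{\sin{\left(3 \right)}}{2} + \frac{5}{4 e^{3}}.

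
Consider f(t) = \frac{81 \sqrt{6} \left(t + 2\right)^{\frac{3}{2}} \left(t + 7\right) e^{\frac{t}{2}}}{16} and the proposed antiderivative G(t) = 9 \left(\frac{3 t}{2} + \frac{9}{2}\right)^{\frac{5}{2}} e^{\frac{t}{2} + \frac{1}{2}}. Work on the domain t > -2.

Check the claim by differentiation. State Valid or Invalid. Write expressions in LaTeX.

Invalid: d/dt[G] - f = - \frac{81 \sqrt{6} t^{2} \sqrt{t + 2} e^{\frac{t}{2}}}{16} + \frac{81 \sqrt{6} t^{2} \sqrt{t + 3} e^{\frac{1}{2}} e^{\frac{t}{2}}}{16} - \frac{729 \sqrt{6} t \sqrt{t + 2} e^{\frac{t}{2}}}{16} + \frac{891 \sqrt{6} t \sqrt{t + 3} e^{\frac{1}{2}} e^{\frac{t}{2}}}{16} - \frac{567 \sqrt{6} \sqrt{t + 2} e^{\frac{t}{2}}}{8} + \frac{243 \sqrt{6} \sqrt{t + 3} e^{\frac{1}{2}} e^{\frac{t}{2}}}{2}, which is not 0.

d/dt[G] = \frac{81 \sqrt{6} t^{2} \sqrt{t + 3} e^{\frac{1}{2}} e^{\frac{t}{2}}}{16} + \frac{891 \sqrt{6} t \sqrt{t + 3} e^{\frac{1}{2}} e^{\frac{t}{2}}}{16} + \frac{243 \sqrt{6} \sqrt{t + 3} e^{\frac{1}{2}} e^{\frac{t}{2}}}{2}
d/dt[G] - f(t) = - \frac{81 \sqrt{6} t^{2} \sqrt{t + 2} e^{\frac{t}{2}}}{16} + \frac{81 \sqrt{6} t^{2} \sqrt{t + 3} e^{\frac{1}{2}} e^{\frac{t}{2}}}{16} - \frac{729 \sqrt{6} t \sqrt{t + 2} e^{\frac{t}{2}}}{16} + \frac{891 \sqrt{6} t \sqrt{t + 3} e^{\frac{1}{2}} e^{\frac{t}{2}}}{16} - \frac{567 \sqrt{6} \sqrt{t + 2} e^{\frac{t}{2}}}{8} + \frac{243 \sqrt{6} \sqrt{t + 3} e^{\frac{1}{2}} e^{\frac{t}{2}}}{2} != 0.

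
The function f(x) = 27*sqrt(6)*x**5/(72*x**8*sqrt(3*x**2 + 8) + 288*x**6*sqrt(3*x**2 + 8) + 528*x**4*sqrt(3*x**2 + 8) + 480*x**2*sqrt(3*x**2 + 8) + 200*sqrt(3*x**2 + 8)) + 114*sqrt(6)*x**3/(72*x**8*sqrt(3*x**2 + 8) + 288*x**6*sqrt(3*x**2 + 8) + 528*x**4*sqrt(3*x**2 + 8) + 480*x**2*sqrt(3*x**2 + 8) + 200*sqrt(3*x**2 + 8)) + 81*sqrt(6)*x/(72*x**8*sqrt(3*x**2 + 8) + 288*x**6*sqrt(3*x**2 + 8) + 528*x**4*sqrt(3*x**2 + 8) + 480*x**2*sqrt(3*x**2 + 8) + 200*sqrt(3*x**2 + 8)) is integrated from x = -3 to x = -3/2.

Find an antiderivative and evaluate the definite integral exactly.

Antiderivative: F(x) = -sqrt(6)*sqrt(3*x**2 + 8)/(8*(3*x**4 + 6*x**2 + 5)); value = -sqrt(354)/539 + sqrt(210)/2416

f has the shape u'v + uv' for u = -sqrt(x**2/2 + 4/3)/4 and v = 1/(x**4 + 2*x**2 + 5/3) — it is the derivative of the product u*v.
F(x) = -sqrt(6)*sqrt(3*x**2 + 8)/(8*(3*x**4 + 6*x**2 + 5)) is an antiderivative of f.
Check: d/dx[-sqrt(6)*sqrt(3*x**2 + 8)/(8*(3*x**4 + 6*x**2 + 5))] = (27*sqrt(6)*x**5 + 114*sqrt(6)*x**3 + 81*sqrt(6)*x)/(72*x**8*sqrt(3*x**2 + 8) + 288*x**6*sqrt(3*x**2 + 8) + 528*x**4*sqrt(3*x**2 + 8) + 480*x**2*sqrt(3*x**2 + 8) + 200*sqrt(3*x**2 + 8)), which equals f(x).
F(-3/2) = -sqrt(354)/539; F(-3) = -sqrt(210)/2416.
Integral = F(-3/2) - F(-3) = -sqrt(354)/539 + sqrt(210)/2416.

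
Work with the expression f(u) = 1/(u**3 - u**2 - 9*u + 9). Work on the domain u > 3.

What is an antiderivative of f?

An antiderivative is F(u) = log(u - 3)/12 - log(u - 1)/8 + log(u + 3)/24.

Factor the denominator ((u - 3)*(u - 1)*(u + 3)) and decompose: f = 1/(24*(u + 3)) - 1/(8*(u - 1)) + 1/(12*(u - 3)); each piece integrates to a log, atan, or power term.
Check: d/du[log(u - 3)/12 - log(u - 1)/8 + log(u + 3)/24] = 1/(u**3 - u**2 - 9*u + 9) = f(u).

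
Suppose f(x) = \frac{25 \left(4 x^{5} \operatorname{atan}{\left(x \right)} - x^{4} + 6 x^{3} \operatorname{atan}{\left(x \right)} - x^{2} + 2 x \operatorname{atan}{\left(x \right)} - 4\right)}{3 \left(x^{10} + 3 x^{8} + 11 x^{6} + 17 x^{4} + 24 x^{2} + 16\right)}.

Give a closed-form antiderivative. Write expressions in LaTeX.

f has the shape u'v + uv' for u = - \frac{25}{3 \left(x^{4} + x^{2} + 4\right)} and v = \operatorname{atan}{\left(x \right)} — it is the derivative of the product u*v.
Check: d/dx[- \frac{25 \operatorname{atan}{\left(x \right)}}{3 \left(x^{4} + x^{2} + 4\right)}] = \frac{100 x^{5} \operatorname{atan}{\left(x \right)} - 25 x^{4} + 150 x^{3} \operatorname{atan}{\left(x \right)} - 25 x^{2} + 50 x \operatorname{atan}{\left(x \right)} - 100}{3 x^{10} + 9 x^{8} + 33 x^{6} + 51 x^{4} + 72 x^{2} + 48}, which equals f(x).

An antiderivative is F(x) = - \frac{25 \operatorname{atan}{\left(x \right)}}{3 \left(x^{4} + x^{2} + 4\right)}.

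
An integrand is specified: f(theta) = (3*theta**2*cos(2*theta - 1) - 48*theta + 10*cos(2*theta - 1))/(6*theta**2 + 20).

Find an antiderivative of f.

Since d/dtheta undoes antidifferentiation here, F'(theta) = f(theta) is required of F(theta).
Check: d/dtheta[-(16*log(3*theta**2/2 + 5) - sin(2*theta - 1))/4] = (3*theta**2*cos(2*theta - 1) - 48*theta + 10*cos(2*theta - 1))/(6*theta**2 + 20) = f(theta).

An antiderivative is F(theta) = -(16*log(3*theta**2/2 + 5) - sin(2*theta - 1))/4.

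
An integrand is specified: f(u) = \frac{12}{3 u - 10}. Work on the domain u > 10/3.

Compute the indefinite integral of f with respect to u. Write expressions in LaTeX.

F(u) = 4 \log{\left(\frac{3 u}{2} - 5 \right)} + C

Differentiate the proposed F(u) back; it has to land on f(u) exactly.
Check: d/du[4 \log{\left(\frac{3 u}{2} - 5 \right)}] = \frac{12}{3 u - 10} = f(u).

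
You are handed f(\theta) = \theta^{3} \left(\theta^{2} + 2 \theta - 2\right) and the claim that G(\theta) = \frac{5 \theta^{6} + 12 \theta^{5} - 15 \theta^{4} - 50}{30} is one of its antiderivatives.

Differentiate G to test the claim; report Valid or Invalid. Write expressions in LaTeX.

Valid - differentiating G returns exactly f.

d/d\theta[G] = \theta^{5} + 2 \theta^{4} - 2 \theta^{3}
This equals f(\theta) exactly, so the claim holds.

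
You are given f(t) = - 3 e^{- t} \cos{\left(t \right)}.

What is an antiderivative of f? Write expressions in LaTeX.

For F(t) to be correct the identity F'(t) - f(t) = 0 must hold.
Check: d/dt[\frac{3 \left(- \sin{\left(t \right)} + \cos{\left(t \right)}\right) e^{- t}}{2}] = - 3 e^{- t} \cos{\left(t \right)} = f(t).

An antiderivative is F(t) = \frac{3 \left(- \sin{\left(t \right)} + \cos{\left(t \right)}\right) e^{- t}}{2}.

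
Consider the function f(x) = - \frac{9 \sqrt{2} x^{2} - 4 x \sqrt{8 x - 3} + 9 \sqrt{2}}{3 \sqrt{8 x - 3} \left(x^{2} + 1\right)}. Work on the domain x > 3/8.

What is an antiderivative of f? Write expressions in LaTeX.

An antiderivative is F(x) = \frac{\sqrt{2} \left(- 9 \sqrt{8 x - 3} + 4 \sqrt{2} \log{\left(x^{2} + 1 \right)}\right)}{12}.

Any candidate F(x) must reproduce f(x) exactly when differentiated.
Check: d/dx[\frac{\sqrt{2} \left(- 9 \sqrt{8 x - 3} + 4 \sqrt{2} \log{\left(x^{2} + 1 \right)}\right)}{12}] = \frac{- 9 \sqrt{2} x^{2} + 4 x \sqrt{8 x - 3} - 9 \sqrt{2}}{3 x^{2} \sqrt{8 x - 3} + 3 \sqrt{8 x - 3}}, which equals f(x).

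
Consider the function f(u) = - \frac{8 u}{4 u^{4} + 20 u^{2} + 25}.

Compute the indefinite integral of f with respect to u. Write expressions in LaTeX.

F(u) = \frac{2}{2 u^{2} + 5} + C

f matches the chain-rule pattern g'(h)*h' with inner function h(u) = u^{2} + \frac{5}{2}; substituting w = h(u) collapses the integral.
Check: d/du[\frac{2}{2 u^{2} + 5}] = - \frac{8 u}{4 u^{4} + 20 u^{2} + 25} = f(u).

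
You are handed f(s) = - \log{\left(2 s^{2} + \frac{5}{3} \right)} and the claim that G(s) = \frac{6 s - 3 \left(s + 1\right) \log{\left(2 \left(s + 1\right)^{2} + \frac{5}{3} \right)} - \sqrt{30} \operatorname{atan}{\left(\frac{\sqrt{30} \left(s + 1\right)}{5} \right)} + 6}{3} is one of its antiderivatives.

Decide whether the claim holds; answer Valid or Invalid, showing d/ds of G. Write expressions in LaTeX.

d/ds[G] = - \log{\left(2 s^{2} + 4 s + \frac{11}{3} \right)}
d/ds[G] - f(s) = \log{\left(2 s^{2} + \frac{5}{3} \right)} - \log{\left(2 s^{2} + 4 s + \frac{11}{3} \right)} != 0.

Invalid: d/ds[G] - f = \log{\left(2 s^{2} + \frac{5}{3} \right)} - \log{\left(2 s^{2} + 4 s + \frac{11}{3} \right)}, which is not 0.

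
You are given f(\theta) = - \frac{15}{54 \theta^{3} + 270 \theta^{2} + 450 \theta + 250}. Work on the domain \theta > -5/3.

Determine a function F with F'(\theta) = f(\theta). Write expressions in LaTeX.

An antiderivative is F(\theta) = \frac{5}{36 \theta^{2} + 120 \theta + 100}.

An antiderivative F(\theta) passes only if d/d\theta[F] lands on f(\theta) exactly.
Check: d/d\theta[\frac{5}{36 \theta^{2} + 120 \theta + 100}] = - \frac{15}{54 \theta^{3} + 270 \theta^{2} + 450 \theta + 250} = f(\theta).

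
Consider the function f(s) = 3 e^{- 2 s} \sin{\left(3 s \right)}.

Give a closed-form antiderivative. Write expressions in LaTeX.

For F(s) to be correct the identity F'(s) - f(s) = 0 must hold.
Check: d/ds[\frac{\left(- 6 \sin{\left(3 s \right)} - 9 \cos{\left(3 s \right)}\right) e^{- 2 s}}{13}] = 3 e^{- 2 s} \sin{\left(3 s \right)} = f(s).

An antiderivative is F(s) = \frac{\left(- 6 \sin{\left(3 s \right)} - 9 \cos{\left(3 s \right)}\right) e^{- 2 s}}{13}.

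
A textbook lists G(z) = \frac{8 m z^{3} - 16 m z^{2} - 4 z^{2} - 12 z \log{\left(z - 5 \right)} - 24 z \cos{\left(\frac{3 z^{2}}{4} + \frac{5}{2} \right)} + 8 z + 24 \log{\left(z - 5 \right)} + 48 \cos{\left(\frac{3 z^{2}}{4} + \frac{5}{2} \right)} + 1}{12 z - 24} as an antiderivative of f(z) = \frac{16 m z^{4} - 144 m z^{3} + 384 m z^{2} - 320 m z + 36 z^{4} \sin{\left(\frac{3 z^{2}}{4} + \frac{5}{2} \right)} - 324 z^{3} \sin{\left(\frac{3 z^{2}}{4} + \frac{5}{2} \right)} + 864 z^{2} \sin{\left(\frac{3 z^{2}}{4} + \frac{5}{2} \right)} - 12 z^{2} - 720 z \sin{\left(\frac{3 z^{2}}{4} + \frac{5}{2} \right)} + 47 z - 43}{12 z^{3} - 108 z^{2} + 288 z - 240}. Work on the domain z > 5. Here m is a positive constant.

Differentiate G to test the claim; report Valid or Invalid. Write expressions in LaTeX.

Invalid: d/dz[G] - f = - \frac{1}{3}, which is not 0.

d/dz[G] = \frac{16 m z^{4} - 144 m z^{3} + 384 m z^{2} - 320 m z + 36 z^{4} \sin{\left(\frac{3 z^{2}}{4} + \frac{5}{2} \right)} - 324 z^{3} \sin{\left(\frac{3 z^{2}}{4} + \frac{5}{2} \right)} - 4 z^{3} + 864 z^{2} \sin{\left(\frac{3 z^{2}}{4} + \frac{5}{2} \right)} + 24 z^{2} - 720 z \sin{\left(\frac{3 z^{2}}{4} + \frac{5}{2} \right)} - 49 z + 37}{12 z^{3} - 108 z^{2} + 288 z - 240}
d/dz[G] - f(z) = - \frac{1}{3} != 0.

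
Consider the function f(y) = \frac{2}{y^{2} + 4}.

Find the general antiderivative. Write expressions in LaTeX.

F(y) = \operatorname{atan}{\left(\frac{y}{2} \right)} + C

An antiderivative F(y) passes only if d/dy[F] lands on f(y) exactly.
Check: d/dy[\operatorname{atan}{\left(\frac{y}{2} \right)}] = \frac{2}{y^{2} + 4} = f(y).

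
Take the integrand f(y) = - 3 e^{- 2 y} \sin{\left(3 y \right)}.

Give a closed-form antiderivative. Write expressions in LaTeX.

An antiderivative is F(y) = \frac{3 \left(2 \sin{\left(3 y \right)} + 3 \cos{\left(3 y \right)}\right) e^{- 2 y}}{13}.

Since d/dy undoes antidifferentiation here, F'(y) = f(y) is required of F(y).
Check: d/dy[\frac{3 \left(2 \sin{\left(3 y \right)} + 3 \cos{\left(3 y \right)}\right) e^{- 2 y}}{13}] = - 3 e^{- 2 y} \sin{\left(3 y \right)} = f(y).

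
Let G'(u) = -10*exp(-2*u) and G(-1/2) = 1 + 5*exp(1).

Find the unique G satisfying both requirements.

G(u) = 1 + 5*exp(-2*u)

A first test for any G(u): its u-derivative must equal the given G'(u).
A general antiderivative is 5*exp(-2*u) + C.
The condition gives C = 1 + 5*exp(1) - (5*exp(1)) = 1.
So G(u) = 1 + 5*exp(-2*u).
Check: d/du[1 + 5*exp(-2*u)] = -10*exp(-2*u) = G'(u).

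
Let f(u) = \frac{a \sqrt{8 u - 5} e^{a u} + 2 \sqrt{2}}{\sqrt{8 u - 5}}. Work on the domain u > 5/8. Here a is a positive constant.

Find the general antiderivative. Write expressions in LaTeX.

F(u) = \frac{\sqrt{2} \sqrt{8 u - 5} + 2 e^{a u}}{2} + C

Since d/du undoes antidifferentiation here, F'(u) = f(u) is required of F(u).
Check: d/du[\frac{\sqrt{2} \sqrt{8 u - 5} + 2 e^{a u}}{2}] = \frac{a \sqrt{8 u - 5} e^{a u} + 2 \sqrt{2}}{\sqrt{8 u - 5}} = f(u).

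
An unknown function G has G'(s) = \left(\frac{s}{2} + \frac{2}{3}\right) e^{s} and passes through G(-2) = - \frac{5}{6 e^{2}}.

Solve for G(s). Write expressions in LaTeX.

G(s) = \frac{\left(3 s + 1\right) e^{s}}{6}

G'(s) has the shape u'v + uv' for u = \frac{s}{2} + \frac{1}{6} and v = e^{s} — it is the derivative of the product u*v.
A general antiderivative is \frac{\left(3 s + 1\right) e^{s}}{6} + C.
The condition gives C = - \frac{5}{6 e^{2}} - (- \frac{5}{6 e^{2}}) = 0.
So G(s) = \frac{\left(3 s + 1\right) e^{s}}{6}.
Check: d/ds[\frac{\left(3 s + 1\right) e^{s}}{6}] = \frac{s e^{s}}{2} + \frac{2 e^{s}}{3}, which equals G'(s).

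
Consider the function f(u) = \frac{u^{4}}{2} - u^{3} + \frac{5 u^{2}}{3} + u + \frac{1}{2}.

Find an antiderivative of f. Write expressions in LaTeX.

An antiderivative is F(u) = \frac{u \left(18 u^{4} - 45 u^{3} + 100 u^{2} + 90 u + 90\right)}{180}.

Integrate term by term and add the pieces.
Check: d/du[\frac{u \left(18 u^{4} - 45 u^{3} + 100 u^{2} + 90 u + 90\right)}{180}] = \frac{u^{4}}{2} - u^{3} + \frac{5 u^{2}}{3} + u + \frac{1}{2} = f(u).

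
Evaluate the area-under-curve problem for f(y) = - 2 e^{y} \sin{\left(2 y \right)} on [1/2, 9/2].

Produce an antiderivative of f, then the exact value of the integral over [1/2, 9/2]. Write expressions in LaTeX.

Antiderivative: F(y) = - \frac{2 e^{y} \sin{\left(2 y \right)}}{5} + \frac{4 e^{y} \cos{\left(2 y \right)}}{5}; value = \frac{4 e^{\frac{9}{2}} \cos{\left(9 \right)}}{5} - \frac{2 e^{\frac{9}{2}} \sin{\left(9 \right)}}{5} - \frac{4 e^{\frac{1}{2}} \cos{\left(1 \right)}}{5} + \frac{2 e^{\frac{1}{2}} \sin{\left(1 \right)}}{5}

A candidate is checked by its d/dy: the result must match f(y).
F(y) = - \frac{2 e^{y} \sin{\left(2 y \right)}}{5} + \frac{4 e^{y} \cos{\left(2 y \right)}}{5} is an antiderivative of f.
Check: d/dy[- \frac{2 e^{y} \sin{\left(2 y \right)}}{5} + \frac{4 e^{y} \cos{\left(2 y \right)}}{5}] = - 2 e^{y} \sin{\left(2 y \right)} = f(y).
F(9/2) = \frac{4 e^{\frac{9}{2}} \cos{\left(9 \right)}}{5} - \frac{2 e^{\frac{9}{2}} \sin{\left(9 \right)}}{5}; F(1/2) = - \frac{2 e^{\frac{1}{2}} \sin{\left(1 \right)}}{5} + \frac{4 e^{\frac{1}{2}} \cos{\left(1 \right)}}{5}.
Integral = F(9/2) - F(1/2) = \frac{4 e^{\frac{9}{2}} \cos{\left(9 \right)}}{5} - \frac{2 e^{\frac{9}{2}} \sin{\left(9 \right)}}{5} - \frac{4 e^{\frac{1}{2}} \cos{\left(1 \right)}}{5} + \frac{2 e^{\frac{1}{2}} \sin{\left(1 \right)}}{5}.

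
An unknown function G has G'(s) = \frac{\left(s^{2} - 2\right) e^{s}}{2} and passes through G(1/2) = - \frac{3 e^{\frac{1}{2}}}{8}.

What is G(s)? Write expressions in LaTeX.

Recognize the product-rule pattern: G'(s) = u'v + uv' with u = \frac{s^{2}}{2} - s, v = e^{s}, so integration by parts undoes it.
A general antiderivative is \frac{\left(s^{2} - 2 s\right) e^{s}}{2} + C.
The condition gives C = - \frac{3 e^{\frac{1}{2}}}{8} - (- \frac{3 e^{\frac{1}{2}}}{8}) = 0.
So G(s) = \frac{s \left(s - 2\right) e^{s}}{2}.
Check: d/ds[\frac{s \left(s - 2\right) e^{s}}{2}] = \frac{s^{2} e^{s}}{2} - e^{s}, which equals G'(s).

G(s) = \frac{s \left(s - 2\right) e^{s}}{2}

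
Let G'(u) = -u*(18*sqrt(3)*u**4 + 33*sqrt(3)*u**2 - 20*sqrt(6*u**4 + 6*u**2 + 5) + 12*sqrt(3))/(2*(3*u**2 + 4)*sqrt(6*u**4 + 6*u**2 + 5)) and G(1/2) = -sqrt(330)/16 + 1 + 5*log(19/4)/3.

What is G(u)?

Any candidate G(u) must reproduce the stated G'(u) exactly.
A general antiderivative is -3*sqrt(2*u**4 + 2*u**2 + 5/3)/4 + 5*log(3*u**2 + 4)/3 + C.
The condition gives C = -sqrt(330)/16 + 1 + 5*log(19/4)/3 - (-sqrt(330)/16 + 5*log(19/4)/3) = 1.
So G(u) = sqrt(3)*(-9*sqrt(6*u**4 + 6*u**2 + 5) + 20*sqrt(3)*log(3*u**2 + 4) + 12*sqrt(3))/36.
Check: d/du[sqrt(3)*(-9*sqrt(6*u**4 + 6*u**2 + 5) + 20*sqrt(3)*log(3*u**2 + 4) + 12*sqrt(3))/36] = (-18*sqrt(3)*u**5 - 33*sqrt(3)*u**3 + 20*u*sqrt(6*u**4 + 6*u**2 + 5) - 12*sqrt(3)*u)/(6*u**2*sqrt(6*u**4 + 6*u**2 + 5) + 8*sqrt(6*u**4 + 6*u**2 + 5)), which equals G'(u).

G(u) = sqrt(3)*(-9*sqrt(6*u**4 + 6*u**2 + 5) + 20*sqrt(3)*log(3*u**2 + 4) + 12*sqrt(3))/36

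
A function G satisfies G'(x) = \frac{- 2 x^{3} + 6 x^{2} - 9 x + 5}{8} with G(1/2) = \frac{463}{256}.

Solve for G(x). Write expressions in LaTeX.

G(x) = - \frac{4 x^{4} - 16 x^{3} + 36 x^{2} - 40 x - 103}{64}

The substitution u = - \frac{x^{2}}{2} + x - \frac{5}{4} works: G'(x) is exactly (dG/du)*(du/dx) for that inner function.
A general antiderivative is - \frac{\left(- \frac{x^{2}}{2} + x - \frac{5}{4}\right)^{2}}{4} + C.
The condition gives C = \frac{463}{256} - (- \frac{49}{256}) = 2.
So G(x) = - \frac{4 x^{4} - 16 x^{3} + 36 x^{2} - 40 x - 103}{64}.
Check: d/dx[- \frac{4 x^{4} - 16 x^{3} + 36 x^{2} - 40 x - 103}{64}] = - \frac{x^{3}}{4} + \frac{3 x^{2}}{4} - \frac{9 x}{8} + \frac{5}{8}, which equals G'(x).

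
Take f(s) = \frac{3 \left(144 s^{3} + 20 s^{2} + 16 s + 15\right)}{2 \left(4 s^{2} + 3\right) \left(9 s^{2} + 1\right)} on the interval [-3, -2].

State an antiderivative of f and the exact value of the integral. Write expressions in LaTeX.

Any candidate F(s) must reproduce f(s) exactly when differentiated.
F(s) = 3 \log{\left(2 s^{2} + \frac{3}{2} \right)} + \frac{5 \operatorname{atan}{\left(3 s \right)}}{2} is an antiderivative of f.
Check: d/ds[3 \log{\left(2 s^{2} + \frac{3}{2} \right)} + \frac{5 \operatorname{atan}{\left(3 s \right)}}{2}] = \frac{432 s^{3} + 60 s^{2} + 48 s + 45}{72 s^{4} + 62 s^{2} + 6}, which equals f(s).
F(-2) = - \frac{5 \operatorname{atan}{\left(6 \right)}}{2} + 3 \log{\left(\frac{19}{2} \right)}; F(-3) = - \frac{5 \operatorname{atan}{\left(9 \right)}}{2} + 3 \log{\left(\frac{39}{2} \right)}.
Integral = F(-2) - F(-3) = - 3 \log{\left(\frac{39}{2} \right)} - \frac{5 \operatorname{atan}{\left(6 \right)}}{2} + \frac{5 \operatorname{atan}{\left(9 \right)}}{2} + 3 \log{\left(\frac{19}{2} \right)}.

Antiderivative: F(s) = 3 \log{\left(2 s^{2} + \frac{3}{2} \right)} + \frac{5 \operatorname{atan}{\left(3 s \right)}}{2}; value = - 3 \log{\left(\frac{39}{2} \right)} - \frac{5 \operatorname{atan}{\left(6 \right)}}{2} + \frac{5 \operatorname{atan}{\left(9 \right)}}{2} + 3 \log{\left(\frac{19}{2} \right)}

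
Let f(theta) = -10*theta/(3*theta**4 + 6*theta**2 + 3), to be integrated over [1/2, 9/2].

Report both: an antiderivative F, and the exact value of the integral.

Antiderivative: F(theta) = 5/(3*(theta**2 + 1)); value = -64/51

f matches the chain-rule pattern g'(h)*h' with inner function h(theta) = theta**2 + 1; substituting u = h(theta) collapses the integral.
F(theta) = 5/(3*(theta**2 + 1)) is an antiderivative of f.
Check: d/dtheta[5/(3*(theta**2 + 1))] = -10*theta/(3*theta**4 + 6*theta**2 + 3) = f(theta).
F(9/2) = 4/51; F(1/2) = 4/3.
Integral = F(9/2) - F(1/2) = -64/51.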